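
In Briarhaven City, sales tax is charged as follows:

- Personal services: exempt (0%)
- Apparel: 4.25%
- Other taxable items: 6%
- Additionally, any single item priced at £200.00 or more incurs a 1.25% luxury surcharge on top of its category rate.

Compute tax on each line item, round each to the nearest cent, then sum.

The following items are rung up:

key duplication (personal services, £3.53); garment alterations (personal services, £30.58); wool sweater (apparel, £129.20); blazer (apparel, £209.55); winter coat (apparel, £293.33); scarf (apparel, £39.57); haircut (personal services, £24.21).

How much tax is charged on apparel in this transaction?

Wool sweater £129.20: apparel → 4.25% → £5.49
Blazer £209.55: apparel → 4.25% + 1.25% surcharge = 5.5% → £11.53
Winter coat £293.33: apparel → 4.25% + 1.25% surcharge = 5.5% → £16.13
Scarf £39.57: apparel → 4.25% → £1.68
Tax on apparel = £5.49 + £11.53 + £16.13 + £1.68 = £34.83

£34.83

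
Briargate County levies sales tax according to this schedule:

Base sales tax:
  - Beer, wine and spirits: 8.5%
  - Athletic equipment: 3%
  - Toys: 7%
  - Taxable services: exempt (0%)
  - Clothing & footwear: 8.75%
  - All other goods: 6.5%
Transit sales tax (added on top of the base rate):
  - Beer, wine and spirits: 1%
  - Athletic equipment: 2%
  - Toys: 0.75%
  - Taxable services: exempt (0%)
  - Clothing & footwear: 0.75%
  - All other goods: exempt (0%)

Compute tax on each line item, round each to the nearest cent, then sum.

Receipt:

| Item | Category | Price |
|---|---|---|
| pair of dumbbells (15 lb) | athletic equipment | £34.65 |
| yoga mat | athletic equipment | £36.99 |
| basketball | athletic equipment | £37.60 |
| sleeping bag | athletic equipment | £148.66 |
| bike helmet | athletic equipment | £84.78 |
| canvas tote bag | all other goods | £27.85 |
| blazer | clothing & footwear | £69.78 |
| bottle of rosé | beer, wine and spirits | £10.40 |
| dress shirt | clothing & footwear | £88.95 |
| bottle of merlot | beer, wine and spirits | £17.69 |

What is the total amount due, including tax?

Pair of dumbbells (15 lb) £34.65: athletic equipment → 3% + 2% transit = 5% → £1.73
Yoga mat £36.99: athletic equipment → 3% + 2% transit = 5% → £1.85
Basketball £37.60: athletic equipment → 3% + 2% transit = 5% → £1.88
Sleeping bag £148.66: athletic equipment → 3% + 2% transit = 5% → £7.43
Bike helmet £84.78: athletic equipment → 3% + 2% transit = 5% → £4.24
Canvas tote bag £27.85: all other goods → 6.5% + 0% transit = 6.5% → £1.81
Blazer £69.78: clothing & footwear → 8.75% + 0.75% transit = 9.5% → £6.63
Bottle of rosé £10.40: beer, wine and spirits → 8.5% + 1% transit = 9.5% → £0.99
Dress shirt £88.95: clothing & footwear → 8.75% + 0.75% transit = 9.5% → £8.45
Bottle of merlot £17.69: beer, wine and spirits → 8.5% + 1% transit = 9.5% → £1.68
Subtotal = £557.35; tax = £36.69; total due = £594.04

£594.04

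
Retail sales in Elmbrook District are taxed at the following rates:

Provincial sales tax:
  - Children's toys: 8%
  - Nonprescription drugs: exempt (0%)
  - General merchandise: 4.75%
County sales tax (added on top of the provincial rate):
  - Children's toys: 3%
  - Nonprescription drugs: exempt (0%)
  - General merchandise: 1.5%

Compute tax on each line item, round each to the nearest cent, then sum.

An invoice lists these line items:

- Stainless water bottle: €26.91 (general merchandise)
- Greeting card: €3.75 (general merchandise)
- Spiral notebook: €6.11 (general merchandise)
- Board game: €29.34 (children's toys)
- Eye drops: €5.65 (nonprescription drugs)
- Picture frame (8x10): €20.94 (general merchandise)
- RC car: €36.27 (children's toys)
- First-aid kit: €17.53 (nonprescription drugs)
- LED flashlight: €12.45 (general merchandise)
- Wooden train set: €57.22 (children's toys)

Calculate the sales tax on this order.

Stainless water bottle €26.91: general merchandise → 4.75% + 1.5% county = 6.25% → €1.68
Greeting card €3.75: general merchandise → 4.75% + 1.5% county = 6.25% → €0.23
Spiral notebook €6.11: general merchandise → 4.75% + 1.5% county = 6.25% → €0.38
Board game €29.34: children's toys → 8% + 3% county = 11% → €3.23
Eye drops €5.65: nonprescription drugs → 0% + 0% county = 0% → €0.00
Picture frame (8x10) €20.94: general merchandise → 4.75% + 1.5% county = 6.25% → €1.31
RC car €36.27: children's toys → 8% + 3% county = 11% → €3.99
First-aid kit €17.53: nonprescription drugs → 0% + 0% county = 0% → €0.00
LED flashlight €12.45: general merchandise → 4.75% + 1.5% county = 6.25% → €0.78
Wooden train set €57.22: children's toys → 8% + 3% county = 11% → €6.29
Total tax = €1.68 + €0.23 + €0.38 + €3.23 + €1.31 + €3.99 + €0.78 + €6.29 = €17.89

€17.89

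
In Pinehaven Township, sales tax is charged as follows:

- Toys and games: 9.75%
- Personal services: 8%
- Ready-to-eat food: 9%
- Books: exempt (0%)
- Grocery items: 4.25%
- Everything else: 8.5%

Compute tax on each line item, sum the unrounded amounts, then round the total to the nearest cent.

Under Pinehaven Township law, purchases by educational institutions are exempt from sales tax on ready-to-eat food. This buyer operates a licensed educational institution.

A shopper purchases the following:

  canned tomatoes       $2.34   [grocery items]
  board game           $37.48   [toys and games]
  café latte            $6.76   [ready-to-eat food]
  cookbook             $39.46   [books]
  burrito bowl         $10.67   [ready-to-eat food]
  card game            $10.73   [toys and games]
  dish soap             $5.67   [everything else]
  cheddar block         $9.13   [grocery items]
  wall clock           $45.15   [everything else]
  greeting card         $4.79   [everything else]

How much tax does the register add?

$9.91

Canned tomatoes $2.34: grocery items → 4.25% → $0.09945
Board game $37.48: toys and games → 9.75% → $3.6543
Café latte $6.76: ready-to-eat food, buyer-exempt → 0% → $0.00
Cookbook $39.46: books → 0% → $0.00
Burrito bowl $10.67: ready-to-eat food, buyer-exempt → 0% → $0.00
Card game $10.73: toys and games → 9.75% → $1.046175
Dish soap $5.67: everything else → 8.5% → $0.48195
Cheddar block $9.13: grocery items → 4.25% → $0.388025
Wall clock $45.15: everything else → 8.5% → $3.83775
Greeting card $4.79: everything else → 8.5% → $0.40715
Unrounded tax sum = $9.9148 → $9.91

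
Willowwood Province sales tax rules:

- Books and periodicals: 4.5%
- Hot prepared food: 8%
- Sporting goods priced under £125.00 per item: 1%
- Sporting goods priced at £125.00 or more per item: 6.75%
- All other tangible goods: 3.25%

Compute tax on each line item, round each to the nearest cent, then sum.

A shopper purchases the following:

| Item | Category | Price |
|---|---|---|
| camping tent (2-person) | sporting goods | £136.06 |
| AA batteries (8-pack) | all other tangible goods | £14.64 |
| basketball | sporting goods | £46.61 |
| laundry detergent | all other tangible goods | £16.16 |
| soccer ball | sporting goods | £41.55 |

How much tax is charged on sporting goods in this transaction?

£10.07

Camping tent (2-person) £136.06: sporting goods, £125.00 or more → 6.75% → £9.18
Basketball £46.61: sporting goods, under £125.00 → 1% → £0.47
Soccer ball £41.55: sporting goods, under £125.00 → 1% → £0.42
Tax on sporting goods = £9.18 + £0.47 + £0.42 = £10.07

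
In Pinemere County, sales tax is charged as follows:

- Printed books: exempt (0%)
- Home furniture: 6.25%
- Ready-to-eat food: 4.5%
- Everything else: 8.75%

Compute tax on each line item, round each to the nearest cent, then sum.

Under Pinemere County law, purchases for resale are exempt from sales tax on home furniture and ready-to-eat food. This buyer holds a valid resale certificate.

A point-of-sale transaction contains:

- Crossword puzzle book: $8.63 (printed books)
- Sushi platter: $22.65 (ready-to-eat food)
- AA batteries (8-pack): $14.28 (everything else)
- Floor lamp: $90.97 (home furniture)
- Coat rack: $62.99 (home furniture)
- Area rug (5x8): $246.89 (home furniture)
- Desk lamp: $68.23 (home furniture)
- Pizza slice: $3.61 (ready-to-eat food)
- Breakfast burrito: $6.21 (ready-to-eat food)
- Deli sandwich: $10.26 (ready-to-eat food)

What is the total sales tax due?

$1.25

Crossword puzzle book $8.63: printed books → 0% → $0.00
Sushi platter $22.65: ready-to-eat food, buyer-exempt → 0% → $0.00
AA batteries (8-pack) $14.28: everything else → 8.75% → $1.25
Floor lamp $90.97: home furniture, buyer-exempt → 0% → $0.00
Coat rack $62.99: home furniture, buyer-exempt → 0% → $0.00
Area rug (5x8) $246.89: home furniture, buyer-exempt → 0% → $0.00
Desk lamp $68.23: home furniture, buyer-exempt → 0% → $0.00
Pizza slice $3.61: ready-to-eat food, buyer-exempt → 0% → $0.00
Breakfast burrito $6.21: ready-to-eat food, buyer-exempt → 0% → $0.00
Deli sandwich $10.26: ready-to-eat food, buyer-exempt → 0% → $0.00
Total tax = $1.25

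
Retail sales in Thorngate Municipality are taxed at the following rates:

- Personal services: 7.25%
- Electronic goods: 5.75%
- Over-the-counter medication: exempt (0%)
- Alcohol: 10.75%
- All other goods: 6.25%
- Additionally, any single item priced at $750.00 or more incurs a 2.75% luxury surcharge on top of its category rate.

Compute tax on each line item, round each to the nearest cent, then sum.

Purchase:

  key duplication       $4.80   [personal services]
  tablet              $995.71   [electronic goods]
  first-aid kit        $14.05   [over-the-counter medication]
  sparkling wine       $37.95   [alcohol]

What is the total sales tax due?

$89.07

Key duplication $4.80: personal services → 7.25% → $0.35
Tablet $995.71: electronic goods → 5.75% + 2.75% surcharge = 8.5% → $84.64
First-aid kit $14.05: over-the-counter medication → 0% → $0.00
Sparkling wine $37.95: alcohol → 10.75% → $4.08
Total tax = $0.35 + $84.64 + $4.08 = $89.07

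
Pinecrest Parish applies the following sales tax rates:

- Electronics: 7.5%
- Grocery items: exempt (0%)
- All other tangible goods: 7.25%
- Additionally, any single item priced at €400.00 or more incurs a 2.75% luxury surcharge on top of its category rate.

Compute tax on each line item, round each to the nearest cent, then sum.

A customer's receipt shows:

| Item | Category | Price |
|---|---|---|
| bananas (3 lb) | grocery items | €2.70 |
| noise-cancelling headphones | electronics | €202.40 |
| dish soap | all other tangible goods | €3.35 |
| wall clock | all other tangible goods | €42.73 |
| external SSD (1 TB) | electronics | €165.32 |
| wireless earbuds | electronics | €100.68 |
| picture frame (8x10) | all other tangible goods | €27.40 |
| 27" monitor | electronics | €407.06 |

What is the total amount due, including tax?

Bananas (3 lb) €2.70: grocery items → 0% → €0.00
Noise-cancelling headphones €202.40: electronics → 7.5% → €15.18
Dish soap €3.35: all other tangible goods → 7.25% → €0.24
Wall clock €42.73: all other tangible goods → 7.25% → €3.10
External SSD (1 TB) €165.32: electronics → 7.5% → €12.40
Wireless earbuds €100.68: electronics → 7.5% → €7.55
Picture frame (8x10) €27.40: all other tangible goods → 7.25% → €1.99
27" monitor €407.06: electronics → 7.5% + 2.75% surcharge = 10.25% → €41.72
Subtotal = €951.64; tax = €82.18; total due = €1033.82

€1033.82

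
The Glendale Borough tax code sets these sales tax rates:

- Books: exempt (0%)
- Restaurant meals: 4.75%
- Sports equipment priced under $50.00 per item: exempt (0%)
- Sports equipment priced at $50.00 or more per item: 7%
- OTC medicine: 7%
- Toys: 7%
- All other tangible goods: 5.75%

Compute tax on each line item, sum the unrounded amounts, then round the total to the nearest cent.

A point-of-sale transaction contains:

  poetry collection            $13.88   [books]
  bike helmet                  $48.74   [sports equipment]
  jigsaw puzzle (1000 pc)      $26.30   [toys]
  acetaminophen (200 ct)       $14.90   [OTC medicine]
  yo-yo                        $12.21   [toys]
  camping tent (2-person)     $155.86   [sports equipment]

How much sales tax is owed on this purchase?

$14.65

Poetry collection $13.88: books → 0% → $0.00
Bike helmet $48.74: sports equipment, under $50.00 → 0% → $0.00
Jigsaw puzzle (1000 pc) $26.30: toys → 7% → $1.841
Acetaminophen (200 ct) $14.90: OTC medicine → 7% → $1.043
Yo-yo $12.21: toys → 7% → $0.8547
Camping tent (2-person) $155.86: sports equipment, $50.00 or more → 7% → $10.9102
Unrounded tax sum = $14.6489 → $14.65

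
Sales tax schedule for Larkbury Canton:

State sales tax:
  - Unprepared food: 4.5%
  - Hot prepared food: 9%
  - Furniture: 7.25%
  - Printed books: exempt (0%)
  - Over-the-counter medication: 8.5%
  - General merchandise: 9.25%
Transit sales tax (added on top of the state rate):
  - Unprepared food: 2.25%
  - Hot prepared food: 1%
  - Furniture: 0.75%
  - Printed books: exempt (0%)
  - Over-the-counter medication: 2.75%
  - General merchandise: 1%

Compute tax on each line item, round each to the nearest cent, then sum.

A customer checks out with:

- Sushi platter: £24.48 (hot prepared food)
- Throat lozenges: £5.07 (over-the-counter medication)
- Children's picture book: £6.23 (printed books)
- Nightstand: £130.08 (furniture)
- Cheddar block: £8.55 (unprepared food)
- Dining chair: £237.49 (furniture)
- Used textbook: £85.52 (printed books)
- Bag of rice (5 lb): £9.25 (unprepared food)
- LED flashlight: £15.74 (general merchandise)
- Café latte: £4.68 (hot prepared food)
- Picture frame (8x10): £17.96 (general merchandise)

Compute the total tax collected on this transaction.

Sushi platter £24.48: hot prepared food → 9% + 1% transit = 10% → £2.45
Throat lozenges £5.07: over-the-counter medication → 8.5% + 2.75% transit = 11.25% → £0.57
Children's picture book £6.23: printed books → 0% + 0% transit = 0% → £0.00
Nightstand £130.08: furniture → 7.25% + 0.75% transit = 8% → £10.41
Cheddar block £8.55: unprepared food → 4.5% + 2.25% transit = 6.75% → £0.58
Dining chair £237.49: furniture → 7.25% + 0.75% transit = 8% → £19.00
Used textbook £85.52: printed books → 0% + 0% transit = 0% → £0.00
Bag of rice (5 lb) £9.25: unprepared food → 4.5% + 2.25% transit = 6.75% → £0.62
LED flashlight £15.74: general merchandise → 9.25% + 1% transit = 10.25% → £1.61
Café latte £4.68: hot prepared food → 9% + 1% transit = 10% → £0.47
Picture frame (8x10) £17.96: general merchandise → 9.25% + 1% transit = 10.25% → £1.84
Total tax = £2.45 + £0.57 + £10.41 + £0.58 + £19.00 + £0.62 + £1.61 + £0.47 + £1.84 = £37.55

£37.55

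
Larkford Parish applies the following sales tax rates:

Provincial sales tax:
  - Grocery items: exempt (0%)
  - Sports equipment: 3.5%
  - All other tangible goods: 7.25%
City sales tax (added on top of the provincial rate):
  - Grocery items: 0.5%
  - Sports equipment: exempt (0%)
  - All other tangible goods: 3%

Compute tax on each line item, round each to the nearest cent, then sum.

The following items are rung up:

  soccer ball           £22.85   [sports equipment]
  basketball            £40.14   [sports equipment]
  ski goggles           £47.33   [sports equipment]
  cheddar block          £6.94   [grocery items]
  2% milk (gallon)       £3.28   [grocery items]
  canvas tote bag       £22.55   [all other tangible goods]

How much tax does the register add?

£6.22

Soccer ball £22.85: sports equipment → 3.5% + 0% city = 3.5% → £0.80
Basketball £40.14: sports equipment → 3.5% + 0% city = 3.5% → £1.40
Ski goggles £47.33: sports equipment → 3.5% + 0% city = 3.5% → £1.66
Cheddar block £6.94: grocery items → 0% + 0.5% city = 0.5% → £0.03
2% milk (gallon) £3.28: grocery items → 0% + 0.5% city = 0.5% → £0.02
Canvas tote bag £22.55: all other tangible goods → 7.25% + 3% city = 10.25% → £2.31
Total tax = £0.80 + £1.40 + £1.66 + £0.03 + £0.02 + £2.31 = £6.22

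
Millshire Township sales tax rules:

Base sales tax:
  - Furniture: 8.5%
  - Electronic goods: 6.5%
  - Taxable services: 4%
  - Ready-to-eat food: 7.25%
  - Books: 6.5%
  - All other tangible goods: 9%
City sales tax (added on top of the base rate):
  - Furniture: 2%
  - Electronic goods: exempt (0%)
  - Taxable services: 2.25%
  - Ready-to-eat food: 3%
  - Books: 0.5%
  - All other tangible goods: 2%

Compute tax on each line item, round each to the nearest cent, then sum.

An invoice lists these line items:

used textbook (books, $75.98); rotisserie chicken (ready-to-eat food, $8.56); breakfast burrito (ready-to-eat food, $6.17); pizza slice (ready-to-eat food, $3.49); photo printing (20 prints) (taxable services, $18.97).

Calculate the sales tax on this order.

Used textbook $75.98: books → 6.5% + 0.5% city = 7% → $5.32
Rotisserie chicken $8.56: ready-to-eat food → 7.25% + 3% city = 10.25% → $0.88
Breakfast burrito $6.17: ready-to-eat food → 7.25% + 3% city = 10.25% → $0.63
Pizza slice $3.49: ready-to-eat food → 7.25% + 3% city = 10.25% → $0.36
Photo printing (20 prints) $18.97: taxable services → 4% + 2.25% city = 6.25% → $1.19
Total tax = $5.32 + $0.88 + $0.63 + $0.36 + $1.19 = $8.38

$8.38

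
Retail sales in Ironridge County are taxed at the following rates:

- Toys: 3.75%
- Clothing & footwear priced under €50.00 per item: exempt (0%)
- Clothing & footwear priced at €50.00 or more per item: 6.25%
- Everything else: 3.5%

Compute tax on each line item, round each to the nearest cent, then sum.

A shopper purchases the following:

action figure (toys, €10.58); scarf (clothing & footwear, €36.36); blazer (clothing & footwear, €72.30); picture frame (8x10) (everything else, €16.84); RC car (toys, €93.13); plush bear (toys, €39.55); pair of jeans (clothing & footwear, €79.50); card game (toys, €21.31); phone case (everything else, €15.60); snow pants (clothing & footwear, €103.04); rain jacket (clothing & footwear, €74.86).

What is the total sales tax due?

€27.92

Action figure €10.58: toys → 3.75% → €0.40
Scarf €36.36: clothing & footwear, under €50.00 → 0% → €0.00
Blazer €72.30: clothing & footwear, €50.00 or more → 6.25% → €4.52
Picture frame (8x10) €16.84: everything else → 3.5% → €0.59
RC car €93.13: toys → 3.75% → €3.49
Plush bear €39.55: toys → 3.75% → €1.48
Pair of jeans €79.50: clothing & footwear, €50.00 or more → 6.25% → €4.97
Card game €21.31: toys → 3.75% → €0.80
Phone case €15.60: everything else → 3.5% → €0.55
Snow pants €103.04: clothing & footwear, €50.00 or more → 6.25% → €6.44
Rain jacket €74.86: clothing & footwear, €50.00 or more → 6.25% → €4.68
Total tax = €0.40 + €4.52 + €0.59 + €3.49 + €1.48 + €4.97 + €0.80 + €0.55 + €6.44 + €4.68 = €27.92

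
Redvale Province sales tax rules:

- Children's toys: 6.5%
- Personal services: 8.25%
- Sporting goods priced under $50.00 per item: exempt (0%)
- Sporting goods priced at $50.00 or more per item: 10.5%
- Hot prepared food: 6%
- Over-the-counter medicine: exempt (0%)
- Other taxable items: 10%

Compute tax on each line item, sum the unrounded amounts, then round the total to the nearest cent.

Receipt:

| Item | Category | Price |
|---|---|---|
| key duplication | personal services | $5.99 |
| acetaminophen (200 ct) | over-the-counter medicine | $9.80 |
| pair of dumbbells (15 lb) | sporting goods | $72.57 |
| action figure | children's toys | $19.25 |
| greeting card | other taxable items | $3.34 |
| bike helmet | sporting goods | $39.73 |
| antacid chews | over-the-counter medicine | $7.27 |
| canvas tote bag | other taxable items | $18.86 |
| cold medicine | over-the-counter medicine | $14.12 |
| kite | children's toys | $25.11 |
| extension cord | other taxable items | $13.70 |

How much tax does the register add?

$14.59

Key duplication $5.99: personal services → 8.25% → $0.494175
Acetaminophen (200 ct) $9.80: over-the-counter medicine → 0% → $0.00
Pair of dumbbells (15 lb) $72.57: sporting goods, $50.00 or more → 10.5% → $7.61985
Action figure $19.25: children's toys → 6.5% → $1.25125
Greeting card $3.34: other taxable items → 10% → $0.334
Bike helmet $39.73: sporting goods, under $50.00 → 0% → $0.00
Antacid chews $7.27: over-the-counter medicine → 0% → $0.00
Canvas tote bag $18.86: other taxable items → 10% → $1.886
Cold medicine $14.12: over-the-counter medicine → 0% → $0.00
Kite $25.11: children's toys → 6.5% → $1.63215
Extension cord $13.70: other taxable items → 10% → $1.37
Unrounded tax sum = $14.587425 → $14.59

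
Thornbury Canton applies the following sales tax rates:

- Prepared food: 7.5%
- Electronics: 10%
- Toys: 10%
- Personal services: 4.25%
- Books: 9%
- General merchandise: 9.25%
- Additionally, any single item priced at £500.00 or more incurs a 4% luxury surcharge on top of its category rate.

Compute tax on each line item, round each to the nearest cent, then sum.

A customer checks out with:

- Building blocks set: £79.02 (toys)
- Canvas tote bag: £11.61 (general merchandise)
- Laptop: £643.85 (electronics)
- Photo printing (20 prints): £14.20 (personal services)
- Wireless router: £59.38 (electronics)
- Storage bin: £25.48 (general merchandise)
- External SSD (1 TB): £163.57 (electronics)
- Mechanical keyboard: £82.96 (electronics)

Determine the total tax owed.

Building blocks set £79.02: toys → 10% → £7.90
Canvas tote bag £11.61: general merchandise → 9.25% → £1.07
Laptop £643.85: electronics → 10% + 4% surcharge = 14% → £90.14
Photo printing (20 prints) £14.20: personal services → 4.25% → £0.60
Wireless router £59.38: electronics → 10% → £5.94
Storage bin £25.48: general merchandise → 9.25% → £2.36
External SSD (1 TB) £163.57: electronics → 10% → £16.36
Mechanical keyboard £82.96: electronics → 10% → £8.30
Total tax = £7.90 + £1.07 + £90.14 + £0.60 + £5.94 + £2.36 + £16.36 + £8.30 = £132.67

£132.67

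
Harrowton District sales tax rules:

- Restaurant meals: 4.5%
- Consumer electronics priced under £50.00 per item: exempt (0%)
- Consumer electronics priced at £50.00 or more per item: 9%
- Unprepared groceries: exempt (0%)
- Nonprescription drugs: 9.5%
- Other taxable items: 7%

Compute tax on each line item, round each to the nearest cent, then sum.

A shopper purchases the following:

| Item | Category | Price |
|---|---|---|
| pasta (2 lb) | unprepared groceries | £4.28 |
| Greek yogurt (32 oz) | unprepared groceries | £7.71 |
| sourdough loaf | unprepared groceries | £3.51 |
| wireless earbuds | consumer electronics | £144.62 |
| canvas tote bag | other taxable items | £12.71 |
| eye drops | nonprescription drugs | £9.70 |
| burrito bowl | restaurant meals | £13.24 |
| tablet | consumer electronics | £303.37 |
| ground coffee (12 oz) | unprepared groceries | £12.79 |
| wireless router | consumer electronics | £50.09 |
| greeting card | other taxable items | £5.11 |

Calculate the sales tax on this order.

Pasta (2 lb) £4.28: unprepared groceries → 0% → £0.00
Greek yogurt (32 oz) £7.71: unprepared groceries → 0% → £0.00
Sourdough loaf £3.51: unprepared groceries → 0% → £0.00
Wireless earbuds £144.62: consumer electronics, £50.00 or more → 9% → £13.02
Canvas tote bag £12.71: other taxable items → 7% → £0.89
Eye drops £9.70: nonprescription drugs → 9.5% → £0.92
Burrito bowl £13.24: restaurant meals → 4.5% → £0.60
Tablet £303.37: consumer electronics, £50.00 or more → 9% → £27.30
Ground coffee (12 oz) £12.79: unprepared groceries → 0% → £0.00
Wireless router £50.09: consumer electronics, £50.00 or more → 9% → £4.51
Greeting card £5.11: other taxable items → 7% → £0.36
Total tax = £13.02 + £0.89 + £0.92 + £0.60 + £27.30 + £4.51 + £0.36 = £47.60

£47.60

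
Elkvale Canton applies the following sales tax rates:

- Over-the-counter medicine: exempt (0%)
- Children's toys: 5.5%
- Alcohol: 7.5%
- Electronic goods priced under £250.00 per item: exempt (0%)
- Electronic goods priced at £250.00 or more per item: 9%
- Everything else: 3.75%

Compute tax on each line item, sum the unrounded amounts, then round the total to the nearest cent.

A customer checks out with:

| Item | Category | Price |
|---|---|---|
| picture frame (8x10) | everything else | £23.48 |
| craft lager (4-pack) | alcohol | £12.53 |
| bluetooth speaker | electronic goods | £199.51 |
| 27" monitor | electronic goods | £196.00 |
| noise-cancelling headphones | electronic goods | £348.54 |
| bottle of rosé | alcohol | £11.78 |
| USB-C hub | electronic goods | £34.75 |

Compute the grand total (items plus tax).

Picture frame (8x10) £23.48: everything else → 3.75% → £0.8805
Craft lager (4-pack) £12.53: alcohol → 7.5% → £0.93975
Bluetooth speaker £199.51: electronic goods, under £250.00 → 0% → £0.00
27" monitor £196.00: electronic goods, under £250.00 → 0% → £0.00
Noise-cancelling headphones £348.54: electronic goods, £250.00 or more → 9% → £31.3686
Bottle of rosé £11.78: alcohol → 7.5% → £0.8835
USB-C hub £34.75: electronic goods, under £250.00 → 0% → £0.00
Subtotal = £826.59; unrounded tax = £34.07235 → £34.07; total due = £860.66

£860.66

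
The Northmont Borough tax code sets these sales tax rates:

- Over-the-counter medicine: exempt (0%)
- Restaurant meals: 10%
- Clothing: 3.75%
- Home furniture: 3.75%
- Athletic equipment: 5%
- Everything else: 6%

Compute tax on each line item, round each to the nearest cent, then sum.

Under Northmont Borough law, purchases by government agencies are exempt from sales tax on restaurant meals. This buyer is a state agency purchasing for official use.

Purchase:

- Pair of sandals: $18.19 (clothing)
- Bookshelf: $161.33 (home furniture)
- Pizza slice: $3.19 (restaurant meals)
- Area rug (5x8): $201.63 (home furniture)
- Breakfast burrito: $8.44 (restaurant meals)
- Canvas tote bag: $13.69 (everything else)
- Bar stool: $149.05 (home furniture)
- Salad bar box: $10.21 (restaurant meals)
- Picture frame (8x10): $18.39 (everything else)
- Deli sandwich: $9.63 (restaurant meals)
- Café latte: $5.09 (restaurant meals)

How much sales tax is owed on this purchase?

$21.80

Pair of sandals $18.19: clothing → 3.75% → $0.68
Bookshelf $161.33: home furniture → 3.75% → $6.05
Pizza slice $3.19: restaurant meals, buyer-exempt → 0% → $0.00
Area rug (5x8) $201.63: home furniture → 3.75% → $7.56
Breakfast burrito $8.44: restaurant meals, buyer-exempt → 0% → $0.00
Canvas tote bag $13.69: everything else → 6% → $0.82
Bar stool $149.05: home furniture → 3.75% → $5.59
Salad bar box $10.21: restaurant meals, buyer-exempt → 0% → $0.00
Picture frame (8x10) $18.39: everything else → 6% → $1.10
Deli sandwich $9.63: restaurant meals, buyer-exempt → 0% → $0.00
Café latte $5.09: restaurant meals, buyer-exempt → 0% → $0.00
Total tax = $0.68 + $6.05 + $7.56 + $0.82 + $5.59 + $1.10 = $21.80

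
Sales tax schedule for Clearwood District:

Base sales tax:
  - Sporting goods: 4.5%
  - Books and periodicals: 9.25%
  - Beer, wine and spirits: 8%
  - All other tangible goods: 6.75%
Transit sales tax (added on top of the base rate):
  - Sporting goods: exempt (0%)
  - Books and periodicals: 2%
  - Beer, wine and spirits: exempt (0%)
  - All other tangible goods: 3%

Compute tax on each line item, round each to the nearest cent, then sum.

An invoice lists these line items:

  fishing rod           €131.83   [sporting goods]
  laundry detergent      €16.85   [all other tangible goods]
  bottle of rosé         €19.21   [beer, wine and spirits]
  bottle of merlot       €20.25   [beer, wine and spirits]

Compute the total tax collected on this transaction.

Fishing rod €131.83: sporting goods → 4.5% + 0% transit = 4.5% → €5.93
Laundry detergent €16.85: all other tangible goods → 6.75% + 3% transit = 9.75% → €1.64
Bottle of rosé €19.21: beer, wine and spirits → 8% + 0% transit = 8% → €1.54
Bottle of merlot €20.25: beer, wine and spirits → 8% + 0% transit = 8% → €1.62
Total tax = €5.93 + €1.64 + €1.54 + €1.62 = €10.73

€10.73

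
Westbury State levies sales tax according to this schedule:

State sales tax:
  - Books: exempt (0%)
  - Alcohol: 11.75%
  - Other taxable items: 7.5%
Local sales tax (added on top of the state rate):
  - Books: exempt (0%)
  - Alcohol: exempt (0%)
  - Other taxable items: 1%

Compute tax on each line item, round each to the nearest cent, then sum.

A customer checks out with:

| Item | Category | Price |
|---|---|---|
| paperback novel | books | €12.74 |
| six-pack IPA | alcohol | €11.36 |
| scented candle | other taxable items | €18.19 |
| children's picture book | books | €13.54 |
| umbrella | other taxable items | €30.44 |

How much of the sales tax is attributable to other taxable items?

€4.14

Scented candle €18.19: other taxable items → 7.5% + 1% local = 8.5% → €1.55
Umbrella €30.44: other taxable items → 7.5% + 1% local = 8.5% → €2.59
Tax on other taxable items = €1.55 + €2.59 = €4.14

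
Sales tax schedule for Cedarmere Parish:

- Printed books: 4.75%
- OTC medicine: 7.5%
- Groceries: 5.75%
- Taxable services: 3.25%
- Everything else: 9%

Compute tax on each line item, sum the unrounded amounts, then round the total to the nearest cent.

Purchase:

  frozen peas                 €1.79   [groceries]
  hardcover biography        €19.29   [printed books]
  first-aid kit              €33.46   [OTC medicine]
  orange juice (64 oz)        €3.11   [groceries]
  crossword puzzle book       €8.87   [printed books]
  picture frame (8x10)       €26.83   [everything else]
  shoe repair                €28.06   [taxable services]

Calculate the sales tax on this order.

€7.46

Frozen peas €1.79: groceries → 5.75% → €0.102925
Hardcover biography €19.29: printed books → 4.75% → €0.916275
First-aid kit €33.46: OTC medicine → 7.5% → €2.5095
Orange juice (64 oz) €3.11: groceries → 5.75% → €0.178825
Crossword puzzle book €8.87: printed books → 4.75% → €0.421325
Picture frame (8x10) €26.83: everything else → 9% → €2.4147
Shoe repair €28.06: taxable services → 3.25% → €0.91195
Unrounded tax sum = €7.4555 → €7.46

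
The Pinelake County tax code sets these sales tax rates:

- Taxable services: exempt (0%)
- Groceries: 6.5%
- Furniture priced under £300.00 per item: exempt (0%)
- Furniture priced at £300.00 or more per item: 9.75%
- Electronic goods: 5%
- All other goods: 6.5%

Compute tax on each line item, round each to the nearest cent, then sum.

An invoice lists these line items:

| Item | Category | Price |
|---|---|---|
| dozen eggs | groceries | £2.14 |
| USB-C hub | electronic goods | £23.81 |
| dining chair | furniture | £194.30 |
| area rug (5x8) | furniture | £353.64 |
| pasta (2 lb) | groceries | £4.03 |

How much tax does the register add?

Dozen eggs £2.14: groceries → 6.5% → £0.14
USB-C hub £23.81: electronic goods → 5% → £1.19
Dining chair £194.30: furniture, under £300.00 → 0% → £0.00
Area rug (5x8) £353.64: furniture, £300.00 or more → 9.75% → £34.48
Pasta (2 lb) £4.03: groceries → 6.5% → £0.26
Total tax = £0.14 + £1.19 + £34.48 + £0.26 = £36.07

£36.07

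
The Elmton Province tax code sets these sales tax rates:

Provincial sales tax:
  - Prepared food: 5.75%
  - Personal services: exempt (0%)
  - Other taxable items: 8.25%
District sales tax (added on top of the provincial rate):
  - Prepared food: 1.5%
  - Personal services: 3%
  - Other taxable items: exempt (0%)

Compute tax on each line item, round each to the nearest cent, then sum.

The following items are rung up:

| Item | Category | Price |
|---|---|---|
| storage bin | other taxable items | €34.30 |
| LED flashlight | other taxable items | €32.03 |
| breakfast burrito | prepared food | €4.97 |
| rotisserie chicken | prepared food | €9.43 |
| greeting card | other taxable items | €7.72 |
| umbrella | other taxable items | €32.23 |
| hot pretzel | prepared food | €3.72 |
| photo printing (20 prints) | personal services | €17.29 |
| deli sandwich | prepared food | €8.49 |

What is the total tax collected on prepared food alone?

€1.93

Breakfast burrito €4.97: prepared food → 5.75% + 1.5% district = 7.25% → €0.36
Rotisserie chicken €9.43: prepared food → 5.75% + 1.5% district = 7.25% → €0.68
Hot pretzel €3.72: prepared food → 5.75% + 1.5% district = 7.25% → €0.27
Deli sandwich €8.49: prepared food → 5.75% + 1.5% district = 7.25% → €0.62
Tax on prepared food = €0.36 + €0.68 + €0.27 + €0.62 = €1.93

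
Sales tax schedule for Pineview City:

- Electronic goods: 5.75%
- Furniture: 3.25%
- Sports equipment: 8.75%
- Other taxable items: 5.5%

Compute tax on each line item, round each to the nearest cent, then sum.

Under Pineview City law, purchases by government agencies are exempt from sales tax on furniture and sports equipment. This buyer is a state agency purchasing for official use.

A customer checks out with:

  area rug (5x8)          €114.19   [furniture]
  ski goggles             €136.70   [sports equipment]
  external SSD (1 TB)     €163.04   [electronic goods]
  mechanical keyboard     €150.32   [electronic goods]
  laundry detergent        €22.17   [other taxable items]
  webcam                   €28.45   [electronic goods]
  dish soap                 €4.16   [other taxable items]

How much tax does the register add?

Area rug (5x8) €114.19: furniture, buyer-exempt → 0% → €0.00
Ski goggles €136.70: sports equipment, buyer-exempt → 0% → €0.00
External SSD (1 TB) €163.04: electronic goods → 5.75% → €9.37
Mechanical keyboard €150.32: electronic goods → 5.75% → €8.64
Laundry detergent €22.17: other taxable items → 5.5% → €1.22
Webcam €28.45: electronic goods → 5.75% → €1.64
Dish soap €4.16: other taxable items → 5.5% → €0.23
Total tax = €9.37 + €8.64 + €1.22 + €1.64 + €0.23 = €21.10

€21.10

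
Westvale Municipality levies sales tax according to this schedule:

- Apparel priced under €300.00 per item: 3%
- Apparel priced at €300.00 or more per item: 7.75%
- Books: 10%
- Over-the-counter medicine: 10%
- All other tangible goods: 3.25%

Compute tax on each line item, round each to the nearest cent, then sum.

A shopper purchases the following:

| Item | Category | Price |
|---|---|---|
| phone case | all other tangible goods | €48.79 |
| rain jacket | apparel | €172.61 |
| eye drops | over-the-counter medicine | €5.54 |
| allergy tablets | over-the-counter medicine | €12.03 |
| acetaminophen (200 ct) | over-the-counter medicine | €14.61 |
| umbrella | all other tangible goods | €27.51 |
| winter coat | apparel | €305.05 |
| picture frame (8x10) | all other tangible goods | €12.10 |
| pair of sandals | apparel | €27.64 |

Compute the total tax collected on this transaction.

€35.73

Phone case €48.79: all other tangible goods → 3.25% → €1.59
Rain jacket €172.61: apparel, under €300.00 → 3% → €5.18
Eye drops €5.54: over-the-counter medicine → 10% → €0.55
Allergy tablets €12.03: over-the-counter medicine → 10% → €1.20
Acetaminophen (200 ct) €14.61: over-the-counter medicine → 10% → €1.46
Umbrella €27.51: all other tangible goods → 3.25% → €0.89
Winter coat €305.05: apparel, €300.00 or more → 7.75% → €23.64
Picture frame (8x10) €12.10: all other tangible goods → 3.25% → €0.39
Pair of sandals €27.64: apparel, under €300.00 → 3% → €0.83
Total tax = €1.59 + €5.18 + €0.55 + €1.20 + €1.46 + €0.89 + €23.64 + €0.39 + €0.83 = €35.73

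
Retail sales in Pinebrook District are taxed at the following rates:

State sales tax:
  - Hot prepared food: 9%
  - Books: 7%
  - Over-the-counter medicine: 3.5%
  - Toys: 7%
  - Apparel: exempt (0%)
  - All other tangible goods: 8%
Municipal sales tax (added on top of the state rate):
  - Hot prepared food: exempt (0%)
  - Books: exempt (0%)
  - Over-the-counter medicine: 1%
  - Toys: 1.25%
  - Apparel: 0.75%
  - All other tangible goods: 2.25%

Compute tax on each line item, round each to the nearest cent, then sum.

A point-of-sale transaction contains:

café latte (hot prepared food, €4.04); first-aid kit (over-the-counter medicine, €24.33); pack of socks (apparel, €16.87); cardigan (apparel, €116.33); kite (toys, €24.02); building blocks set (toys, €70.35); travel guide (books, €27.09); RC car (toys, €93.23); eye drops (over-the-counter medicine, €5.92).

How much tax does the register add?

€20.09

Café latte €4.04: hot prepared food → 9% + 0% municipal = 9% → €0.36
First-aid kit €24.33: over-the-counter medicine → 3.5% + 1% municipal = 4.5% → €1.09
Pack of socks €16.87: apparel → 0% + 0.75% municipal = 0.75% → €0.13
Cardigan €116.33: apparel → 0% + 0.75% municipal = 0.75% → €0.87
Kite €24.02: toys → 7% + 1.25% municipal = 8.25% → €1.98
Building blocks set €70.35: toys → 7% + 1.25% municipal = 8.25% → €5.80
Travel guide €27.09: books → 7% + 0% municipal = 7% → €1.90
RC car €93.23: toys → 7% + 1.25% municipal = 8.25% → €7.69
Eye drops €5.92: over-the-counter medicine → 3.5% + 1% municipal = 4.5% → €0.27
Total tax = €0.36 + €1.09 + €0.13 + €0.87 + €1.98 + €5.80 + €1.90 + €7.69 + €0.27 = €20.09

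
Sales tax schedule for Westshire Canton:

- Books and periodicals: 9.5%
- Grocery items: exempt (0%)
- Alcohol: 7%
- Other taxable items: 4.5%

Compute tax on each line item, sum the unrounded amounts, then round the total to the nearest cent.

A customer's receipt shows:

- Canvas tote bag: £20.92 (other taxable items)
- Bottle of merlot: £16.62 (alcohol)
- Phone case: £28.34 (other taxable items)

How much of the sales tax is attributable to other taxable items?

Canvas tote bag £20.92: other taxable items → 4.5% → £0.9414
Phone case £28.34: other taxable items → 4.5% → £1.2753
Tax on other taxable items: unrounded sum = £2.2167 → £2.22

£2.22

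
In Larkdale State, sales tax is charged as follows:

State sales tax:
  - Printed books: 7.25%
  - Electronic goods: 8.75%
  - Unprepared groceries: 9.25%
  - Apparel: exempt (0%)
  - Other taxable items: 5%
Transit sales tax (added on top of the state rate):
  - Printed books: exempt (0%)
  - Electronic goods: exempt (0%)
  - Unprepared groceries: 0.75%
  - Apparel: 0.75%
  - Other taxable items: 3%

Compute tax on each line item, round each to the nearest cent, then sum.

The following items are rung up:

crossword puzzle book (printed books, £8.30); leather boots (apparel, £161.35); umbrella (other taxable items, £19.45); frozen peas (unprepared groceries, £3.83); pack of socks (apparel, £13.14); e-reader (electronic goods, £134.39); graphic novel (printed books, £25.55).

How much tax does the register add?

£17.46

Crossword puzzle book £8.30: printed books → 7.25% + 0% transit = 7.25% → £0.60
Leather boots £161.35: apparel → 0% + 0.75% transit = 0.75% → £1.21
Umbrella £19.45: other taxable items → 5% + 3% transit = 8% → £1.56
Frozen peas £3.83: unprepared groceries → 9.25% + 0.75% transit = 10% → £0.38
Pack of socks £13.14: apparel → 0% + 0.75% transit = 0.75% → £0.10
E-reader £134.39: electronic goods → 8.75% + 0% transit = 8.75% → £11.76
Graphic novel £25.55: printed books → 7.25% + 0% transit = 7.25% → £1.85
Total tax = £0.60 + £1.21 + £1.56 + £0.38 + £0.10 + £11.76 + £1.85 = £17.46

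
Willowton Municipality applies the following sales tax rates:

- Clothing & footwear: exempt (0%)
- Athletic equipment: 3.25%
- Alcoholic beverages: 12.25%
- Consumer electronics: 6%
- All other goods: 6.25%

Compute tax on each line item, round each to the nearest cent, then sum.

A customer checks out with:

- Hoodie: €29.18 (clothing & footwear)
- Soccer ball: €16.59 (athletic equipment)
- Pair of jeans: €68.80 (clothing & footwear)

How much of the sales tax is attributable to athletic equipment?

Soccer ball €16.59: athletic equipment → 3.25% → €0.54
Tax on athletic equipment = €0.54

€0.54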